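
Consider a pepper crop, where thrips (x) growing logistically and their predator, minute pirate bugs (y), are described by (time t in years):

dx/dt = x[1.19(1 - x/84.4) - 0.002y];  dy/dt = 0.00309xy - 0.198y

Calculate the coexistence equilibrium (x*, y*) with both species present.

x* ≈ 64.1, y* ≈ 143

From dy/dt = 0 with y > 0: 0.00309x* = 0.198, so x* = 64.1.
Substitute into dx/dt = 0: 1.19(1 - 64.1/84.4) = 0.002y*.
The bracket is 0.241, giving y* = 0.287/0.002 = 143.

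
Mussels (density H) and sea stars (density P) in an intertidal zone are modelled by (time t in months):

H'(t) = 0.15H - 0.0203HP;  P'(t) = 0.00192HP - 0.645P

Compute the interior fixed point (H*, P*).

H* ≈ 336, P* ≈ 7.39

Set dP/dt = 0 with P > 0: 0.00192H - 0.645 = 0, so H* = 0.645/0.00192 = 336.
Set dH/dt = 0 with H > 0: 0.15 - 0.0203P = 0, so P* = 0.15/0.0203 = 7.39.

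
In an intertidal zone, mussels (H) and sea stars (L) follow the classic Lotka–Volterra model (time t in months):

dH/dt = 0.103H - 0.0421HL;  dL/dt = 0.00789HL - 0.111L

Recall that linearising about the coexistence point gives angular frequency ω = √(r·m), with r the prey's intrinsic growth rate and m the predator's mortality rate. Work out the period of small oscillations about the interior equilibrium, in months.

T ≈ 58.8 months

Here r = 0.103 and m = 0.111, so r·m = 0.0114.
ω = √0.0114 = 0.107 per month, hence T = 2π/ω ≈ 58.8 months.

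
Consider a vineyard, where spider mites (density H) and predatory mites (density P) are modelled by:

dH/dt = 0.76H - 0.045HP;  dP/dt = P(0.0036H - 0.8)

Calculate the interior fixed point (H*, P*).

Set dP/dt = 0 with P > 0: 0.0036H - 0.8 = 0, so H* = 0.8/0.0036 = 222.
Set dH/dt = 0 with H > 0: 0.76 - 0.045P = 0, so P* = 0.76/0.045 = 16.9.

H* ≈ 222, P* ≈ 16.9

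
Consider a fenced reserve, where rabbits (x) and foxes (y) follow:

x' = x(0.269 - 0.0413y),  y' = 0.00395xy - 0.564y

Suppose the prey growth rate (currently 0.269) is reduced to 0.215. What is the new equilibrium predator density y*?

At the interior fixed point, setting dx/dt = 0 with x > 0 fixes y* = (prey growth rate)/(xy coefficient) — independent of the other coefficients.
With the change, y* = 0.215/0.0413 = 5.21; it falls from 6.51.

y* ≈ 5.21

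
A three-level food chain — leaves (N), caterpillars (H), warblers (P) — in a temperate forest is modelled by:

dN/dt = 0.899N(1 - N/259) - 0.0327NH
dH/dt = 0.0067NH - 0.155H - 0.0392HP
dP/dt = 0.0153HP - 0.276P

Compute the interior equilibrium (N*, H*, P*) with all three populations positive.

From dP/dt = 0: 0.0153H* = 0.276, so H* = 18.
From dN/dt = 0: 0.899(1 - N*/259) = 0.0327·18, giving N* = 259·(1 - 0.656) = 89.1.
From dH/dt = 0: 0.0067·89.1 - 0.155 = 0.0392P*, so P* = 0.442/0.0392 = 11.3.

N* ≈ 89.1, H* ≈ 18, P* ≈ 11.3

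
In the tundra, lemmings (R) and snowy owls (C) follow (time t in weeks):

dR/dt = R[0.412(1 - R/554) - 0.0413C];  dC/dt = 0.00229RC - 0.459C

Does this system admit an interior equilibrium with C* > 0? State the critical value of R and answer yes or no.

Threshold R = 200; K > 200, so yes, the predator persists.

The predator equation gives dC/dt > 0 only when R > 0.459/0.00229 = 200.
Without the predator, R → K = 554. Since 554 > 200, the predator can invade and persist.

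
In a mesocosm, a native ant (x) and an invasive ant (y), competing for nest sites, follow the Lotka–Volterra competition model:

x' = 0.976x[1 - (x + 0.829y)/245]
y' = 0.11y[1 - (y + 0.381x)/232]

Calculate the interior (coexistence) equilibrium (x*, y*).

x* ≈ 77, y* ≈ 203

Setting both brackets to zero gives the nullclines x + 0.829y = 245 and 0.381x + y = 232.
Substituting y = 232 - 0.381x into the first: x(1 - 0.829·0.381) = 245 - 0.829·232.
So x* = 52.7/0.684 = 77, and then y* = 232 - 0.381·77 = 203.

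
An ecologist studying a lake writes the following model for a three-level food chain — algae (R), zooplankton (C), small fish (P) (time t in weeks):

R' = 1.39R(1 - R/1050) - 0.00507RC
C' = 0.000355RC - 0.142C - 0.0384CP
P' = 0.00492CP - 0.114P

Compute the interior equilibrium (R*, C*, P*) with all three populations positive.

R* ≈ 961, C* ≈ 23.2, P* ≈ 5.19

From dP/dt = 0: 0.00492C* = 0.114, so C* = 23.2.
From dR/dt = 0: 1.39(1 - R*/1050) = 0.00507·23.2, giving R* = 1050·(1 - 0.0845) = 961.
From dC/dt = 0: 0.000355·961 - 0.142 = 0.0384P*, so P* = 0.199/0.0384 = 5.19.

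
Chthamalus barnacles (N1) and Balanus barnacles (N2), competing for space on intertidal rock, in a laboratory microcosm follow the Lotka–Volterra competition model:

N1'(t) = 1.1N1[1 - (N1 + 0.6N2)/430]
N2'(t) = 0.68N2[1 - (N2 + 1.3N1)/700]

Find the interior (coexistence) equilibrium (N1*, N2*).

Setting both brackets to zero gives the nullclines N1 + 0.6N2 = 430 and 1.3N1 + N2 = 700.
Substituting N2 = 700 - 1.3N1 into the first: N1(1 - 0.6·1.3) = 430 - 0.6·700.
So N1* = 10/0.22 = 45.5, and then N2* = 700 - 1.3·45.5 = 641.

N1* ≈ 45.5, N2* ≈ 641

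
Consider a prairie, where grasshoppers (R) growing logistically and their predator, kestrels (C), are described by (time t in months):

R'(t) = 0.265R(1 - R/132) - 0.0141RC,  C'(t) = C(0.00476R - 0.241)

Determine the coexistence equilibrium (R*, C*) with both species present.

From dC/dt = 0 with C > 0: 0.00476R* = 0.241, so R* = 50.6.
Substitute into dR/dt = 0: 0.265(1 - 50.6/132) = 0.0141C*.
The bracket is 0.616, giving C* = 0.163/0.0141 = 11.6.

R* ≈ 50.6, C* ≈ 11.6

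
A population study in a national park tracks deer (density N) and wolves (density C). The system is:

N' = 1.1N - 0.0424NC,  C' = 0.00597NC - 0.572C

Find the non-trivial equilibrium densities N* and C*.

Set dC/dt = 0 with C > 0: 0.00597N - 0.572 = 0, so N* = 0.572/0.00597 = 95.8.
Set dN/dt = 0 with N > 0: 1.1 - 0.0424C = 0, so C* = 1.1/0.0424 = 25.9.

N* ≈ 95.8, C* ≈ 25.9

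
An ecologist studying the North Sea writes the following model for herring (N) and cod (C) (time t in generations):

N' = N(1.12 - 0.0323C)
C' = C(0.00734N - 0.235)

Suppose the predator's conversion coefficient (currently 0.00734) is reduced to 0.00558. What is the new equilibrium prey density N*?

N* ≈ 42.1

At the interior fixed point, setting dC/dt = 0 with C > 0 fixes N* = (predator death rate)/(NC coefficient) — independent of the other coefficients.
With the change, N* = 0.235/0.00558 = 42.1; it rises from 32.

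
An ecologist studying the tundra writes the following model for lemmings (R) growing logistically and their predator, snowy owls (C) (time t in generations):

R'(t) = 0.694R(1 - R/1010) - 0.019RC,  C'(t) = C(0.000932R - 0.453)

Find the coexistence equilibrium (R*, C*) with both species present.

R* ≈ 486, C* ≈ 18.9

From dC/dt = 0 with C > 0: 0.000932R* = 0.453, so R* = 486.
Substitute into dR/dt = 0: 0.694(1 - 486/1010) = 0.019C*.
The bracket is 0.519, giving C* = 0.36/0.019 = 18.9.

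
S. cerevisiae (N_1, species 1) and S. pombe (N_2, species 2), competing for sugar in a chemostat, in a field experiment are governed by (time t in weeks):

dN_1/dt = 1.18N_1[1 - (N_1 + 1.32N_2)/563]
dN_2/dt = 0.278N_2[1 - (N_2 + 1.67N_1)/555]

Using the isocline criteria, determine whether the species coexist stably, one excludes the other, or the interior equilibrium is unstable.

Compare the nullcline intercepts: K1/α12 = 563/1.32 = 427 < K2 = 555; K2/α21 = 555/1.67 = 332 < K1 = 563.
Since both are reversed, neither can invade when rare; the interior point is a saddle.

unstable coexistence (outcome depends on initial conditions)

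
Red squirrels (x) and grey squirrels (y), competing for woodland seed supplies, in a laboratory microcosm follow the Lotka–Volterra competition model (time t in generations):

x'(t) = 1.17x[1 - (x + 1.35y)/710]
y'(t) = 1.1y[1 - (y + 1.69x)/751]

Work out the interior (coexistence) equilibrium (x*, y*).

Setting both brackets to zero gives the nullclines x + 1.35y = 710 and 1.69x + y = 751.
Substituting y = 751 - 1.69x into the first: x(1 - 1.35·1.69) = 710 - 1.35·751.
So x* = -304/-1.28 = 237, and then y* = 751 - 1.69·237 = 350.

x* ≈ 237, y* ≈ 350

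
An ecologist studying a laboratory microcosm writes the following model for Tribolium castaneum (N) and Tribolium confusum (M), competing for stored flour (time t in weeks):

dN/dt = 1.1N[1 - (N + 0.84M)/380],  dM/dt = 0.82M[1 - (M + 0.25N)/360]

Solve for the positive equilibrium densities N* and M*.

Setting both brackets to zero gives the nullclines N + 0.84M = 380 and 0.25N + M = 360.
Substituting M = 360 - 0.25N into the first: N(1 - 0.84·0.25) = 380 - 0.84·360.
So N* = 77.6/0.79 = 98.2, and then M* = 360 - 0.25·98.2 = 335.

N* ≈ 98.2, M* ≈ 335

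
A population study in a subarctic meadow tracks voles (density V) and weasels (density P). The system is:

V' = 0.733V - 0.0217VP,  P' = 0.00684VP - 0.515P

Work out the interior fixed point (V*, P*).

Set dP/dt = 0 with P > 0: 0.00684V - 0.515 = 0, so V* = 0.515/0.00684 = 75.3.
Set dV/dt = 0 with V > 0: 0.733 - 0.0217P = 0, so P* = 0.733/0.0217 = 33.8.

V* ≈ 75.3, P* ≈ 33.8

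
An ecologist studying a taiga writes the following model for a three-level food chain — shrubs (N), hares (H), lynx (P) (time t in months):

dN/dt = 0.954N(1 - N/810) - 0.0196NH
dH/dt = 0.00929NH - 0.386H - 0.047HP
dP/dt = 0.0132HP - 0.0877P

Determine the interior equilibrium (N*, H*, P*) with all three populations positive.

From dP/dt = 0: 0.0132H* = 0.0877, so H* = 6.64.
From dN/dt = 0: 0.954(1 - N*/810) = 0.0196·6.64, giving N* = 810·(1 - 0.137) = 699.
From dH/dt = 0: 0.00929·699 - 0.386 = 0.047P*, so P* = 6.11/0.047 = 130.

N* ≈ 699, H* ≈ 6.64, P* ≈ 130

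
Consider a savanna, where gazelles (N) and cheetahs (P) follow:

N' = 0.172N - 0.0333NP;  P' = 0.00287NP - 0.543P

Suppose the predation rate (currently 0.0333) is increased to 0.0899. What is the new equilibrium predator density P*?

P* ≈ 1.91

At the interior fixed point, setting dN/dt = 0 with N > 0 fixes P* = (prey growth rate)/(NP coefficient) — independent of the other coefficients.
With the change, P* = 0.172/0.0899 = 1.91; it falls from 5.17.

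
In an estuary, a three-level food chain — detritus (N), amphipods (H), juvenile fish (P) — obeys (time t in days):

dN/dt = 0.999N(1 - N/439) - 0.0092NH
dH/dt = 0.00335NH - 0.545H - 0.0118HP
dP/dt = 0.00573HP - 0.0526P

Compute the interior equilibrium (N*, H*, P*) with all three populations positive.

From dP/dt = 0: 0.00573H* = 0.0526, so H* = 9.18.
From dN/dt = 0: 0.999(1 - N*/439) = 0.0092·9.18, giving N* = 439·(1 - 0.0845) = 402.
From dH/dt = 0: 0.00335·402 - 0.545 = 0.0118P*, so P* = 0.801/0.0118 = 67.9.

N* ≈ 402, H* ≈ 9.18, P* ≈ 67.9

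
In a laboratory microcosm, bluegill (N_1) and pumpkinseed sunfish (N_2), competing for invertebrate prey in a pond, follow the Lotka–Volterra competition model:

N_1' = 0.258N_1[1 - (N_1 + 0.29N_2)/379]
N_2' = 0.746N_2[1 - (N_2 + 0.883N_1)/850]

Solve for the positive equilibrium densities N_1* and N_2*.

N_1* ≈ 178, N_2* ≈ 693

Setting both brackets to zero gives the nullclines N_1 + 0.29N_2 = 379 and 0.883N_1 + N_2 = 850.
Substituting N_2 = 850 - 0.883N_1 into the first: N_1(1 - 0.29·0.883) = 379 - 0.29·850.
So N_1* = 133/0.744 = 178, and then N_2* = 850 - 0.883·178 = 693.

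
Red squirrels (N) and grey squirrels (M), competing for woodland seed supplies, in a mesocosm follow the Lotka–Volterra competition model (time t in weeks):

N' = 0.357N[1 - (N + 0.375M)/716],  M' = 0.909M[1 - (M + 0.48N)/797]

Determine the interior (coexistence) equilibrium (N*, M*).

N* ≈ 509, M* ≈ 553

Setting both brackets to zero gives the nullclines N + 0.375M = 716 and 0.48N + M = 797.
Substituting M = 797 - 0.48N into the first: N(1 - 0.375·0.48) = 716 - 0.375·797.
So N* = 417/0.82 = 509, and then M* = 797 - 0.48·509 = 553.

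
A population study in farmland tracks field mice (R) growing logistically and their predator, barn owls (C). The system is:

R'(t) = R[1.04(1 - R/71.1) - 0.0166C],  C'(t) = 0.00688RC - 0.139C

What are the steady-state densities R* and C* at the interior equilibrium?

From dC/dt = 0 with C > 0: 0.00688R* = 0.139, so R* = 20.2.
Substitute into dR/dt = 0: 1.04(1 - 20.2/71.1) = 0.0166C*.
The bracket is 0.716, giving C* = 0.744/0.0166 = 44.8.

R* ≈ 20.2, C* ≈ 44.8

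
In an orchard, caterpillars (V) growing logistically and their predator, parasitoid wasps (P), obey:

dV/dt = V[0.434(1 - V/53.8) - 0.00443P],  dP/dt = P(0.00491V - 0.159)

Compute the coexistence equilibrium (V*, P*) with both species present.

V* ≈ 32.4, P* ≈ 39

From dP/dt = 0 with P > 0: 0.00491V* = 0.159, so V* = 32.4.
Substitute into dV/dt = 0: 0.434(1 - 32.4/53.8) = 0.00443P*.
The bracket is 0.398, giving P* = 0.173/0.00443 = 39.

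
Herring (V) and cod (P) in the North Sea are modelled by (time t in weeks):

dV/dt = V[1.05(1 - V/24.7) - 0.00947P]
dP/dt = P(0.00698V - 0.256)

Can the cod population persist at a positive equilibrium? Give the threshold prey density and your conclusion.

Threshold V = 36.7; K < 36.7, so no, the predator goes extinct.

The predator equation gives dP/dt > 0 only when V > 0.256/0.00698 = 36.7.
Without the predator, V → K = 24.7. Since 24.7 < 36.7, the predator cannot invade.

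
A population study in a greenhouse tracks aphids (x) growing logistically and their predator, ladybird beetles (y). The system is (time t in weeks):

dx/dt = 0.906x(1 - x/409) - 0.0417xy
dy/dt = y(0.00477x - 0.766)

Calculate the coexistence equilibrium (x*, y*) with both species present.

x* ≈ 161, y* ≈ 13.2

From dy/dt = 0 with y > 0: 0.00477x* = 0.766, so x* = 161.
Substitute into dx/dt = 0: 0.906(1 - 161/409) = 0.0417y*.
The bracket is 0.607, giving y* = 0.55/0.0417 = 13.2.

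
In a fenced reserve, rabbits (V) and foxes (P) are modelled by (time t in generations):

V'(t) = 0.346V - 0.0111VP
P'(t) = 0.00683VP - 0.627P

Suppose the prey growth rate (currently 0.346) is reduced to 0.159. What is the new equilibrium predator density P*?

At the interior fixed point, setting dV/dt = 0 with V > 0 fixes P* = (prey growth rate)/(VP coefficient) — independent of the other coefficients.
With the change, P* = 0.159/0.0111 = 14.3; it falls from 31.2.

P* ≈ 14.3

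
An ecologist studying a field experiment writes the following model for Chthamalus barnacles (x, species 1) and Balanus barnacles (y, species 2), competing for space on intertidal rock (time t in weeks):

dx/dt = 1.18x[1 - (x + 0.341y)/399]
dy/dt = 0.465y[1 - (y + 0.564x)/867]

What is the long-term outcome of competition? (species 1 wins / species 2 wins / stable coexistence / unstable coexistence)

stable coexistence

Compare the nullcline intercepts: K1/α12 = 399/0.341 = 1170 > K2 = 867; K2/α21 = 867/0.564 = 1540 > K1 = 399.
Since both inequalities hold, each species can invade when rare, so the interior equilibrium is stable.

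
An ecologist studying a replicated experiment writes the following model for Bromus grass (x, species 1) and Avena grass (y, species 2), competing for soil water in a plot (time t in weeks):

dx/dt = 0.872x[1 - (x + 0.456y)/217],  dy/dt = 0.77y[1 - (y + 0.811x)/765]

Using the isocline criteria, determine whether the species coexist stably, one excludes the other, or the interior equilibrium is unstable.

Compare the nullcline intercepts: K1/α12 = 217/0.456 = 476 < K2 = 765; K2/α21 = 765/0.811 = 943 > K1 = 217.
Since the inequalities point opposite ways, species 2 can invade but species 1 cannot.

species 2 excludes species 1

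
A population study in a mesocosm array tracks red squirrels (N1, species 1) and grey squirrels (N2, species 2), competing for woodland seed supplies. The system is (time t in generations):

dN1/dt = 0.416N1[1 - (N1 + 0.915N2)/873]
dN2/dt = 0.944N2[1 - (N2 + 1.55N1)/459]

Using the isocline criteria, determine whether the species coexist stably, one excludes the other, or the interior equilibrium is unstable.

species 1 excludes species 2

Compare the nullcline intercepts: K1/α12 = 873/0.915 = 954 > K2 = 459; K2/α21 = 459/1.55 = 296 < K1 = 873.
Since the inequalities point opposite ways, species 1 can invade but species 2 cannot.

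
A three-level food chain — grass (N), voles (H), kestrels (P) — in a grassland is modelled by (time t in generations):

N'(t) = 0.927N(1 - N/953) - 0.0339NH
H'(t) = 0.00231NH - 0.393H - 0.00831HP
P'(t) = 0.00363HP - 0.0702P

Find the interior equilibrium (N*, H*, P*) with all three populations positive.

From dP/dt = 0: 0.00363H* = 0.0702, so H* = 19.3.
From dN/dt = 0: 0.927(1 - N*/953) = 0.0339·19.3, giving N* = 953·(1 - 0.707) = 279.
From dH/dt = 0: 0.00231·279 - 0.393 = 0.00831P*, so P* = 0.252/0.00831 = 30.3.

N* ≈ 279, H* ≈ 19.3, P* ≈ 30.3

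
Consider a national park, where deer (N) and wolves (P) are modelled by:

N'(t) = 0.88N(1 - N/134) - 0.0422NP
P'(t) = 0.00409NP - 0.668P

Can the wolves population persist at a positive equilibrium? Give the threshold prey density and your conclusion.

Threshold N = 163; K < 163, so no, the predator goes extinct.

The predator equation gives dP/dt > 0 only when N > 0.668/0.00409 = 163.
Without the predator, N → K = 134. Since 134 < 163, the predator cannot invade.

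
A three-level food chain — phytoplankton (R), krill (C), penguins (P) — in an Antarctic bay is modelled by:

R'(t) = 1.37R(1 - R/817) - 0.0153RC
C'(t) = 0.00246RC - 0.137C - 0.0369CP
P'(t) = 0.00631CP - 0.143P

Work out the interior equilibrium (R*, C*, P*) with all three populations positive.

From dP/dt = 0: 0.00631C* = 0.143, so C* = 22.7.
From dR/dt = 0: 1.37(1 - R*/817) = 0.0153·22.7, giving R* = 817·(1 - 0.253) = 610.
From dC/dt = 0: 0.00246·610 - 0.137 = 0.0369P*, so P* = 1.36/0.0369 = 37.

R* ≈ 610, C* ≈ 22.7, P* ≈ 37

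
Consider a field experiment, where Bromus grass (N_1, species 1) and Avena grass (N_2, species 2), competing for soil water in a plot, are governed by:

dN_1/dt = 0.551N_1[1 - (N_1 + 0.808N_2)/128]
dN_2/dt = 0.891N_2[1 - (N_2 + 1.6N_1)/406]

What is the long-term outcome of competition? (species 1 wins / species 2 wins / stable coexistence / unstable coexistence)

species 2 excludes species 1

Compare the nullcline intercepts: K1/α12 = 128/0.808 = 158 < K2 = 406; K2/α21 = 406/1.6 = 254 > K1 = 128.
Since the inequalities point opposite ways, species 2 can invade but species 1 cannot.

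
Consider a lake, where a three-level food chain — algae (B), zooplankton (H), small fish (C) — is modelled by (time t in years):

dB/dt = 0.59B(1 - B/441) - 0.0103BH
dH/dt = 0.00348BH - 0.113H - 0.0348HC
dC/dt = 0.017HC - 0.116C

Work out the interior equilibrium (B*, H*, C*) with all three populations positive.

From dC/dt = 0: 0.017H* = 0.116, so H* = 6.82.
From dB/dt = 0: 0.59(1 - B*/441) = 0.0103·6.82, giving B* = 441·(1 - 0.119) = 388.
From dH/dt = 0: 0.00348·388 - 0.113 = 0.0348C*, so C* = 1.24/0.0348 = 35.6.

B* ≈ 388, H* ≈ 6.82, C* ≈ 35.6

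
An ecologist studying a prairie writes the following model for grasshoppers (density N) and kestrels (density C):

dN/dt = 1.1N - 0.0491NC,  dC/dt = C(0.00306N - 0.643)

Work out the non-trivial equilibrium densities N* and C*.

Set dC/dt = 0 with C > 0: 0.00306N - 0.643 = 0, so N* = 0.643/0.00306 = 210.
Set dN/dt = 0 with N > 0: 1.1 - 0.0491C = 0, so C* = 1.1/0.0491 = 22.4.

N* ≈ 210, C* ≈ 22.4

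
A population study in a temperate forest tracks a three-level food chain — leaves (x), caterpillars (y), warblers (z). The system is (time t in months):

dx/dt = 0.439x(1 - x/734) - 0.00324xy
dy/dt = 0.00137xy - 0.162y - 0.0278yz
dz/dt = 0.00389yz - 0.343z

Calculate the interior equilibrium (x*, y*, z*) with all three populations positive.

From dz/dt = 0: 0.00389y* = 0.343, so y* = 88.2.
From dx/dt = 0: 0.439(1 - x*/734) = 0.00324·88.2, giving x* = 734·(1 - 0.651) = 256.
From dy/dt = 0: 0.00137·256 - 0.162 = 0.0278z*, so z* = 0.189/0.0278 = 6.81.

x* ≈ 256, y* ≈ 88.2, z* ≈ 6.81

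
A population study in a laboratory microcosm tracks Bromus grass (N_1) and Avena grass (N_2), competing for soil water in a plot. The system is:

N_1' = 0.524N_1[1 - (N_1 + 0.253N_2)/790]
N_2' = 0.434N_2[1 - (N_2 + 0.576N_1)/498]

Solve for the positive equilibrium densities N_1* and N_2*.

Setting both brackets to zero gives the nullclines N_1 + 0.253N_2 = 790 and 0.576N_1 + N_2 = 498.
Substituting N_2 = 498 - 0.576N_1 into the first: N_1(1 - 0.253·0.576) = 790 - 0.253·498.
So N_1* = 664/0.854 = 777, and then N_2* = 498 - 0.576·777 = 50.3.

N_1* ≈ 777, N_2* ≈ 50.3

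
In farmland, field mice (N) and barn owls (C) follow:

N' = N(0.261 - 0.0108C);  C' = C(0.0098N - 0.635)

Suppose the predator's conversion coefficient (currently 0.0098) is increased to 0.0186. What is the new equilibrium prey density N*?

At the interior fixed point, setting dC/dt = 0 with C > 0 fixes N* = (predator death rate)/(NC coefficient) — independent of the other coefficients.
With the change, N* = 0.635/0.0186 = 34.1; it falls from 64.8.

N* ≈ 34.1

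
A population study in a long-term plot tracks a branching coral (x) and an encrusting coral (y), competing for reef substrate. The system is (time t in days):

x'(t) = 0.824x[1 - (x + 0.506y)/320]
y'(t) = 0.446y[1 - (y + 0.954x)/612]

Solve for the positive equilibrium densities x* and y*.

Setting both brackets to zero gives the nullclines x + 0.506y = 320 and 0.954x + y = 612.
Substituting y = 612 - 0.954x into the first: x(1 - 0.506·0.954) = 320 - 0.506·612.
So x* = 10.3/0.517 = 20, and then y* = 612 - 0.954·20 = 593.

x* ≈ 20, y* ≈ 593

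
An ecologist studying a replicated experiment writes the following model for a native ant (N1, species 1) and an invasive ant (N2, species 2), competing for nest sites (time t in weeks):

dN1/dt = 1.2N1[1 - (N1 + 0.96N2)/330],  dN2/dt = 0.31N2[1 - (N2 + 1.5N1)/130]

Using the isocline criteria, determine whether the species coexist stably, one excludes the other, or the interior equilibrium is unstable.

species 1 excludes species 2

Compare the nullcline intercepts: K1/α12 = 330/0.96 = 344 > K2 = 130; K2/α21 = 130/1.5 = 86.7 < K1 = 330.
Since the inequalities point opposite ways, species 1 can invade but species 2 cannot.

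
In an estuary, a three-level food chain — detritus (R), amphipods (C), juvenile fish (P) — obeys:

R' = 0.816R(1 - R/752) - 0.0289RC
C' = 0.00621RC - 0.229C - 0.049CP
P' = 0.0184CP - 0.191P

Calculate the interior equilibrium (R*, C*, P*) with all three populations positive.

R* ≈ 476, C* ≈ 10.4, P* ≈ 55.6

From dP/dt = 0: 0.0184C* = 0.191, so C* = 10.4.
From dR/dt = 0: 0.816(1 - R*/752) = 0.0289·10.4, giving R* = 752·(1 - 0.368) = 476.
From dC/dt = 0: 0.00621·476 - 0.229 = 0.049P*, so P* = 2.72/0.049 = 55.6.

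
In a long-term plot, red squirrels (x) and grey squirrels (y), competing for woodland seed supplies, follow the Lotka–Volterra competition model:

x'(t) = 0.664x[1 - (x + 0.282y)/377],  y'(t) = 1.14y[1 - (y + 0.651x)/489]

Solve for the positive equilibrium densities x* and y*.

x* ≈ 293, y* ≈ 298

Setting both brackets to zero gives the nullclines x + 0.282y = 377 and 0.651x + y = 489.
Substituting y = 489 - 0.651x into the first: x(1 - 0.282·0.651) = 377 - 0.282·489.
So x* = 239/0.816 = 293, and then y* = 489 - 0.651·293 = 298.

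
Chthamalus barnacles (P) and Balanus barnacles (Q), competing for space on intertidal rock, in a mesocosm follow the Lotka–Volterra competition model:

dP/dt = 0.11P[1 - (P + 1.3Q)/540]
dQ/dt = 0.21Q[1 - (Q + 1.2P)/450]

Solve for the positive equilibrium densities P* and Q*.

Setting both brackets to zero gives the nullclines P + 1.3Q = 540 and 1.2P + Q = 450.
Substituting Q = 450 - 1.2P into the first: P(1 - 1.3·1.2) = 540 - 1.3·450.
So P* = -45/-0.56 = 80.4, and then Q* = 450 - 1.2·80.4 = 354.

P* ≈ 80.4, Q* ≈ 354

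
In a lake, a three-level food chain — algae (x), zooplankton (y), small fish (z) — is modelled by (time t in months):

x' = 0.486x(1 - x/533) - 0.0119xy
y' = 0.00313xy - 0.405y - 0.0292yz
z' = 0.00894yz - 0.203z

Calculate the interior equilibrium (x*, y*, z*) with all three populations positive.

x* ≈ 237, y* ≈ 22.7, z* ≈ 11.5

From dz/dt = 0: 0.00894y* = 0.203, so y* = 22.7.
From dx/dt = 0: 0.486(1 - x*/533) = 0.0119·22.7, giving x* = 533·(1 - 0.556) = 237.
From dy/dt = 0: 0.00313·237 - 0.405 = 0.0292z*, so z* = 0.336/0.0292 = 11.5.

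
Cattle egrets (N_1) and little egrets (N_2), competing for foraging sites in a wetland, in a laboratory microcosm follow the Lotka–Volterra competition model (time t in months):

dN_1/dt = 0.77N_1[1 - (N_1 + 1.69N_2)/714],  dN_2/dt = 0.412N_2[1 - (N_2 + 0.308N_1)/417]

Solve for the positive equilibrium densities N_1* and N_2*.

N_1* ≈ 19.3, N_2* ≈ 411

Setting both brackets to zero gives the nullclines N_1 + 1.69N_2 = 714 and 0.308N_1 + N_2 = 417.
Substituting N_2 = 417 - 0.308N_1 into the first: N_1(1 - 1.69·0.308) = 714 - 1.69·417.
So N_1* = 9.27/0.479 = 19.3, and then N_2* = 417 - 0.308·19.3 = 411.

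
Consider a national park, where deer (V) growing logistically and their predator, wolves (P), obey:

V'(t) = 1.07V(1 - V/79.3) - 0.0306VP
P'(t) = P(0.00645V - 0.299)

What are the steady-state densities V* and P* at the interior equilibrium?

From dP/dt = 0 with P > 0: 0.00645V* = 0.299, so V* = 46.4.
Substitute into dV/dt = 0: 1.07(1 - 46.4/79.3) = 0.0306P*.
The bracket is 0.415, giving P* = 0.445/0.0306 = 14.5.

V* ≈ 46.4, P* ≈ 14.5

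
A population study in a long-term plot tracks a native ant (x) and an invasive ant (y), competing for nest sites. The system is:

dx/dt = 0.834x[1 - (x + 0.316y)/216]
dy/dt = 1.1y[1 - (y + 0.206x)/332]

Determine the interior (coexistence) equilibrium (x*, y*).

Setting both brackets to zero gives the nullclines x + 0.316y = 216 and 0.206x + y = 332.
Substituting y = 332 - 0.206x into the first: x(1 - 0.316·0.206) = 216 - 0.316·332.
So x* = 111/0.935 = 119, and then y* = 332 - 0.206·119 = 308.

x* ≈ 119, y* ≈ 308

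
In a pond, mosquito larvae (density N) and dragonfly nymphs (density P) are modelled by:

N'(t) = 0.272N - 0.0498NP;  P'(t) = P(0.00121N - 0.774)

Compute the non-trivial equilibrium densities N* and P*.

N* ≈ 640, P* ≈ 5.46

Set dP/dt = 0 with P > 0: 0.00121N - 0.774 = 0, so N* = 0.774/0.00121 = 640.
Set dN/dt = 0 with N > 0: 0.272 - 0.0498P = 0, so P* = 0.272/0.0498 = 5.46.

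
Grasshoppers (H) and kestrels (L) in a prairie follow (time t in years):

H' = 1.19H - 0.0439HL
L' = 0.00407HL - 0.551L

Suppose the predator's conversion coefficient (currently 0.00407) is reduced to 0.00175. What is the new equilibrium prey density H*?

At the interior fixed point, setting dL/dt = 0 with L > 0 fixes H* = (predator death rate)/(HL coefficient) — independent of the other coefficients.
With the change, H* = 0.551/0.00175 = 315; it rises from 135.

H* ≈ 315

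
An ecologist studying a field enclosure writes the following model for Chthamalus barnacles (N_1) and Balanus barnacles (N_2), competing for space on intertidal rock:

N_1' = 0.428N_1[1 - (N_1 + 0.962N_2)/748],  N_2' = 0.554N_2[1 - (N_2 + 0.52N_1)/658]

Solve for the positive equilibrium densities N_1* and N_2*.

Setting both brackets to zero gives the nullclines N_1 + 0.962N_2 = 748 and 0.52N_1 + N_2 = 658.
Substituting N_2 = 658 - 0.52N_1 into the first: N_1(1 - 0.962·0.52) = 748 - 0.962·658.
So N_1* = 115/0.5 = 230, and then N_2* = 658 - 0.52·230 = 538.

N_1* ≈ 230, N_2* ≈ 538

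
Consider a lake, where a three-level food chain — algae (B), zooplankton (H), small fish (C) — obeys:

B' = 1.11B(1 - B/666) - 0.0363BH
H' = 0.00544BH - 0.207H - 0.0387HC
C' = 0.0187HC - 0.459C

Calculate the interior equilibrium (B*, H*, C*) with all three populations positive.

From dC/dt = 0: 0.0187H* = 0.459, so H* = 24.5.
From dB/dt = 0: 1.11(1 - B*/666) = 0.0363·24.5, giving B* = 666·(1 - 0.803) = 131.
From dH/dt = 0: 0.00544·131 - 0.207 = 0.0387C*, so C* = 0.508/0.0387 = 13.1.

B* ≈ 131, H* ≈ 24.5, C* ≈ 13.1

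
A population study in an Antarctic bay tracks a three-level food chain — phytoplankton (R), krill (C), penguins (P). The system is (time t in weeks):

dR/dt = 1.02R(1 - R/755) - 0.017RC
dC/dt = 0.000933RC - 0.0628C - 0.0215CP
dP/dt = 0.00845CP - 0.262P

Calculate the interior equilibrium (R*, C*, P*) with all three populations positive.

From dP/dt = 0: 0.00845C* = 0.262, so C* = 31.
From dR/dt = 0: 1.02(1 - R*/755) = 0.017·31, giving R* = 755·(1 - 0.517) = 365.
From dC/dt = 0: 0.000933·365 - 0.0628 = 0.0215P*, so P* = 0.278/0.0215 = 12.9.

R* ≈ 365, C* ≈ 31, P* ≈ 12.9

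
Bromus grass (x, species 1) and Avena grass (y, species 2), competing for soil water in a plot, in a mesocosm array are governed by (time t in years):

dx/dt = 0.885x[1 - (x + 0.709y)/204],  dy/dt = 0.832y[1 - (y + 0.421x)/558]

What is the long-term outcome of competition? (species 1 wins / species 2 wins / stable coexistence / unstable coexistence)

Compare the nullcline intercepts: K1/α12 = 204/0.709 = 288 < K2 = 558; K2/α21 = 558/0.421 = 1330 > K1 = 204.
Since the inequalities point opposite ways, species 2 can invade but species 1 cannot.

species 2 excludes species 1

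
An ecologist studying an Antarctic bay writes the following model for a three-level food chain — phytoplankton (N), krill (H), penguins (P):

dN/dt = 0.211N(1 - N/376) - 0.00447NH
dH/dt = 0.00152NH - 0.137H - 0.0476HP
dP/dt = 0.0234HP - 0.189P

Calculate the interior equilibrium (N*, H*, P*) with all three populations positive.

N* ≈ 312, H* ≈ 8.08, P* ≈ 7.07

From dP/dt = 0: 0.0234H* = 0.189, so H* = 8.08.
From dN/dt = 0: 0.211(1 - N*/376) = 0.00447·8.08, giving N* = 376·(1 - 0.171) = 312.
From dH/dt = 0: 0.00152·312 - 0.137 = 0.0476P*, so P* = 0.337/0.0476 = 7.07.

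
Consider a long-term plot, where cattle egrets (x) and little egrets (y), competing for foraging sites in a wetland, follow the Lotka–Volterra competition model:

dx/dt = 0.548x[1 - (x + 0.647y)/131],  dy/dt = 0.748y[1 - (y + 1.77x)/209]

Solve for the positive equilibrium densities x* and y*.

Setting both brackets to zero gives the nullclines x + 0.647y = 131 and 1.77x + y = 209.
Substituting y = 209 - 1.77x into the first: x(1 - 0.647·1.77) = 131 - 0.647·209.
So x* = -4.22/-0.145 = 29.1, and then y* = 209 - 1.77·29.1 = 158.

x* ≈ 29.1, y* ≈ 158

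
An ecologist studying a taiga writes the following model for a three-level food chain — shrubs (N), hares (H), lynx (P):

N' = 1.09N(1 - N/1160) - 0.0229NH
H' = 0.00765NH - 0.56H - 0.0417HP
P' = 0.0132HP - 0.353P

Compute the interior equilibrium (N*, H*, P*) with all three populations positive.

N* ≈ 508, H* ≈ 26.7, P* ≈ 79.8

From dP/dt = 0: 0.0132H* = 0.353, so H* = 26.7.
From dN/dt = 0: 1.09(1 - N*/1160) = 0.0229·26.7, giving N* = 1160·(1 - 0.562) = 508.
From dH/dt = 0: 0.00765·508 - 0.56 = 0.0417P*, so P* = 3.33/0.0417 = 79.8.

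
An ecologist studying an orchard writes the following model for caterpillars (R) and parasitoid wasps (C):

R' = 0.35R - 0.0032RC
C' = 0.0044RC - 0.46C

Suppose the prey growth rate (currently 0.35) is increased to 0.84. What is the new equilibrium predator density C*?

C* ≈ 262

At the interior fixed point, setting dR/dt = 0 with R > 0 fixes C* = (prey growth rate)/(RC coefficient) — independent of the other coefficients.
With the change, C* = 0.84/0.0032 = 262; it rises from 109.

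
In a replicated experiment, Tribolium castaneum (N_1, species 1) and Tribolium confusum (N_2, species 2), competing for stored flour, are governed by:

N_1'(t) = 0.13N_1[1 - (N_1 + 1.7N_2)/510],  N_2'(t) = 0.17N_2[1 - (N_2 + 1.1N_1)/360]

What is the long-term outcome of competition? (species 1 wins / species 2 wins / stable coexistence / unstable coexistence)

Compare the nullcline intercepts: K1/α12 = 510/1.7 = 300 < K2 = 360; K2/α21 = 360/1.1 = 327 < K1 = 510.
Since both are reversed, neither can invade when rare; the interior point is a saddle.

unstable coexistence (outcome depends on initial conditions)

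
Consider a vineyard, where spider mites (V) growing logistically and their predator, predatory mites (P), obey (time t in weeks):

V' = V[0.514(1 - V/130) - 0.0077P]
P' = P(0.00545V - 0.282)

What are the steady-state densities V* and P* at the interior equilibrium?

From dP/dt = 0 with P > 0: 0.00545V* = 0.282, so V* = 51.7.
Substitute into dV/dt = 0: 0.514(1 - 51.7/130) = 0.0077P*.
The bracket is 0.602, giving P* = 0.309/0.0077 = 40.2.

V* ≈ 51.7, P* ≈ 40.2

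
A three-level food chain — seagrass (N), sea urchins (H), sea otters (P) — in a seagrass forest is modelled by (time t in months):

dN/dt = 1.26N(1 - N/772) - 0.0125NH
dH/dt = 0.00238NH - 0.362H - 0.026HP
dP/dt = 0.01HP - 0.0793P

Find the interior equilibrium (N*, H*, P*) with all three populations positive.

From dP/dt = 0: 0.01H* = 0.0793, so H* = 7.93.
From dN/dt = 0: 1.26(1 - N*/772) = 0.0125·7.93, giving N* = 772·(1 - 0.0787) = 711.
From dH/dt = 0: 0.00238·711 - 0.362 = 0.026P*, so P* = 1.33/0.026 = 51.2.

N* ≈ 711, H* ≈ 7.93, P* ≈ 51.2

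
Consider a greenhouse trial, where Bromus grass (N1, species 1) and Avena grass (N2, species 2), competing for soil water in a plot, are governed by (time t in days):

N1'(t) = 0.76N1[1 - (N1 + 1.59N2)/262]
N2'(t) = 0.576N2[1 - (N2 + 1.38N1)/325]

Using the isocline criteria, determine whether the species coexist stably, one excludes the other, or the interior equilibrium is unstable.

Compare the nullcline intercepts: K1/α12 = 262/1.59 = 165 < K2 = 325; K2/α21 = 325/1.38 = 236 < K1 = 262.
Since both are reversed, neither can invade when rare; the interior point is a saddle.

unstable coexistence (outcome depends on initial conditions)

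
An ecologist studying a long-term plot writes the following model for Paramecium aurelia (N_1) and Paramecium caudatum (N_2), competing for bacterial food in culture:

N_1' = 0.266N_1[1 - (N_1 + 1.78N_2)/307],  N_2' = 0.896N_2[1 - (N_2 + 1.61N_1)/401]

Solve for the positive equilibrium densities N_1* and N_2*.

Setting both brackets to zero gives the nullclines N_1 + 1.78N_2 = 307 and 1.61N_1 + N_2 = 401.
Substituting N_2 = 401 - 1.61N_1 into the first: N_1(1 - 1.78·1.61) = 307 - 1.78·401.
So N_1* = -407/-1.87 = 218, and then N_2* = 401 - 1.61·218 = 50.

N_1* ≈ 218, N_2* ≈ 50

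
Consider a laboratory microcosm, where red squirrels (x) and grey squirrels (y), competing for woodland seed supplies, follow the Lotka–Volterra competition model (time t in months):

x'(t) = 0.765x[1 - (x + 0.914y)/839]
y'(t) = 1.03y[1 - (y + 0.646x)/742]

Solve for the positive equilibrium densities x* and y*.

Setting both brackets to zero gives the nullclines x + 0.914y = 839 and 0.646x + y = 742.
Substituting y = 742 - 0.646x into the first: x(1 - 0.914·0.646) = 839 - 0.914·742.
So x* = 161/0.41 = 393, and then y* = 742 - 0.646·393 = 488.

x* ≈ 393, y* ≈ 488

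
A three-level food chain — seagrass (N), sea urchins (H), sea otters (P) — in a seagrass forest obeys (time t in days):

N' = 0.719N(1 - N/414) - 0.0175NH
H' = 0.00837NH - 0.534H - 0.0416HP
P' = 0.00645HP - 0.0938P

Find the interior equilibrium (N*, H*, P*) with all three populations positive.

From dP/dt = 0: 0.00645H* = 0.0938, so H* = 14.5.
From dN/dt = 0: 0.719(1 - N*/414) = 0.0175·14.5, giving N* = 414·(1 - 0.354) = 267.
From dH/dt = 0: 0.00837·267 - 0.534 = 0.0416P*, so P* = 1.7/0.0416 = 41.

N* ≈ 267, H* ≈ 14.5, P* ≈ 41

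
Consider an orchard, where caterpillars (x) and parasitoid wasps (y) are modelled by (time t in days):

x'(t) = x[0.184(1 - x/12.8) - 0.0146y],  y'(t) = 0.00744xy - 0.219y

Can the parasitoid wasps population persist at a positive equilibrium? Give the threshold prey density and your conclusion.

Threshold x = 29.4; K < 29.4, so no, the predator goes extinct.

The predator equation gives dy/dt > 0 only when x > 0.219/0.00744 = 29.4.
Without the predator, x → K = 12.8. Since 12.8 < 29.4, the predator cannot invade.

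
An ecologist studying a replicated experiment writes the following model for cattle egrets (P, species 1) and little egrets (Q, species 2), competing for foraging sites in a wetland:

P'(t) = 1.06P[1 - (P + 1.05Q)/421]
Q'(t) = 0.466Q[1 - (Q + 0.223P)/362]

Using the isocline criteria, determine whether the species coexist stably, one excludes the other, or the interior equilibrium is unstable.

stable coexistence

Compare the nullcline intercepts: K1/α12 = 421/1.05 = 401 > K2 = 362; K2/α21 = 362/0.223 = 1620 > K1 = 421.
Since both inequalities hold, each species can invade when rare, so the interior equilibrium is stable.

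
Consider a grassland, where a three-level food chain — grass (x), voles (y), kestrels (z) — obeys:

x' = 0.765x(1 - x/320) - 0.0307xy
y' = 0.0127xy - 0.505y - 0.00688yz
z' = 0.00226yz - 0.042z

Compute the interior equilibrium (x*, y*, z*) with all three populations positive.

From dz/dt = 0: 0.00226y* = 0.042, so y* = 18.6.
From dx/dt = 0: 0.765(1 - x*/320) = 0.0307·18.6, giving x* = 320·(1 - 0.746) = 81.3.
From dy/dt = 0: 0.0127·81.3 - 0.505 = 0.00688z*, so z* = 0.528/0.00688 = 76.8.

x* ≈ 81.3, y* ≈ 18.6, z* ≈ 76.8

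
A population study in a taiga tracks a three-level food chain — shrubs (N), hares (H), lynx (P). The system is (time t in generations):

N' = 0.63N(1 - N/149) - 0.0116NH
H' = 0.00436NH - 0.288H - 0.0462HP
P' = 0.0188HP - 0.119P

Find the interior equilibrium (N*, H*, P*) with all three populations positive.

From dP/dt = 0: 0.0188H* = 0.119, so H* = 6.33.
From dN/dt = 0: 0.63(1 - N*/149) = 0.0116·6.33, giving N* = 149·(1 - 0.117) = 132.
From dH/dt = 0: 0.00436·132 - 0.288 = 0.0462P*, so P* = 0.286/0.0462 = 6.19.

N* ≈ 132, H* ≈ 6.33, P* ≈ 6.19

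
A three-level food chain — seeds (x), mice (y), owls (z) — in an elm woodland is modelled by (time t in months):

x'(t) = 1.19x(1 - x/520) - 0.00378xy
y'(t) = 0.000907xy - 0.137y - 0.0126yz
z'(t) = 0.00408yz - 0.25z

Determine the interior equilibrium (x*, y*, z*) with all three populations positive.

x* ≈ 419, y* ≈ 61.3, z* ≈ 19.3

From dz/dt = 0: 0.00408y* = 0.25, so y* = 61.3.
From dx/dt = 0: 1.19(1 - x*/520) = 0.00378·61.3, giving x* = 520·(1 - 0.195) = 419.
From dy/dt = 0: 0.000907·419 - 0.137 = 0.0126z*, so z* = 0.243/0.0126 = 19.3.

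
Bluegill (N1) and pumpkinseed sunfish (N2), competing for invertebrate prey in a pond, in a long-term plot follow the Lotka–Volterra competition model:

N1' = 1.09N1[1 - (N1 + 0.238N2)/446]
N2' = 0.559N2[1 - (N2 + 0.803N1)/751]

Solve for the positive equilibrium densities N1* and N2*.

Setting both brackets to zero gives the nullclines N1 + 0.238N2 = 446 and 0.803N1 + N2 = 751.
Substituting N2 = 751 - 0.803N1 into the first: N1(1 - 0.238·0.803) = 446 - 0.238·751.
So N1* = 267/0.809 = 330, and then N2* = 751 - 0.803·330 = 486.

N1* ≈ 330, N2* ≈ 486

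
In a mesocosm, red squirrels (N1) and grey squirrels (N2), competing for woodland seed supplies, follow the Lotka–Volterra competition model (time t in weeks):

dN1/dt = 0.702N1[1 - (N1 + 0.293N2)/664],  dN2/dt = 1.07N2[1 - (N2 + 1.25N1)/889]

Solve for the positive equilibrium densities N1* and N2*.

Setting both brackets to zero gives the nullclines N1 + 0.293N2 = 664 and 1.25N1 + N2 = 889.
Substituting N2 = 889 - 1.25N1 into the first: N1(1 - 0.293·1.25) = 664 - 0.293·889.
So N1* = 404/0.634 = 637, and then N2* = 889 - 1.25·637 = 93.1.

N1* ≈ 637, N2* ≈ 93.1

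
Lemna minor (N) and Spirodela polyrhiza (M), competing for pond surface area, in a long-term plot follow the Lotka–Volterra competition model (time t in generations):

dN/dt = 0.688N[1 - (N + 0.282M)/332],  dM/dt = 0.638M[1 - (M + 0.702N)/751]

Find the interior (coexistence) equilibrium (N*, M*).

Setting both brackets to zero gives the nullclines N + 0.282M = 332 and 0.702N + M = 751.
Substituting M = 751 - 0.702N into the first: N(1 - 0.282·0.702) = 332 - 0.282·751.
So N* = 120/0.802 = 150, and then M* = 751 - 0.702·150 = 646.

N* ≈ 150, M* ≈ 646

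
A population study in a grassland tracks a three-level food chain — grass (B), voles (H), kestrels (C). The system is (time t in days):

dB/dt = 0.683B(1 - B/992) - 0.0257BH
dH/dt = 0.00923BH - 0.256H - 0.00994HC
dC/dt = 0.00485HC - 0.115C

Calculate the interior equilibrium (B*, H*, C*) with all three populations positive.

B* ≈ 107, H* ≈ 23.7, C* ≈ 73.5

From dC/dt = 0: 0.00485H* = 0.115, so H* = 23.7.
From dB/dt = 0: 0.683(1 - B*/992) = 0.0257·23.7, giving B* = 992·(1 - 0.892) = 107.
From dH/dt = 0: 0.00923·107 - 0.256 = 0.00994C*, so C* = 0.731/0.00994 = 73.5.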